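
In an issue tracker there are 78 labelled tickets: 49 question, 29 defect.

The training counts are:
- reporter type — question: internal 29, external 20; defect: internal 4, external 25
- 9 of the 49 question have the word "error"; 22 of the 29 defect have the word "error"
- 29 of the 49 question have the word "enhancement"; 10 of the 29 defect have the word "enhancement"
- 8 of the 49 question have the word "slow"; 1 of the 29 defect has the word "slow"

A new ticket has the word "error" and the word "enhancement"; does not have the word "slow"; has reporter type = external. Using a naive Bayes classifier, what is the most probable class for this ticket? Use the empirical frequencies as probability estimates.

question: (49/78) × (20/49) × (9/49) × (29/49) × (41/49) ≈ 0.0233223
defect: (29/78) × (25/29) × (22/29) × (10/29) × (28/29) ≈ 0.0809528
Highest score → defect.

defect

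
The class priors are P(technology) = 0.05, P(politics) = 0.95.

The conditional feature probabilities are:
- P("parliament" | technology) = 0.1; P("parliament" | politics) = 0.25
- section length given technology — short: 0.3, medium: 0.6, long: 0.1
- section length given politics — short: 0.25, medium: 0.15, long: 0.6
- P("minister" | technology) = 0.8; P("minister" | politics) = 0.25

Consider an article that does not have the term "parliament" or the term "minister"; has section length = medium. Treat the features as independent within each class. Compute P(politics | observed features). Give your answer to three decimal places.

technology: 0.05 × (1−0.1) × 0.6 × (1−0.8) = 0.0054
politics: 0.95 × (1−0.25) × 0.15 × (1−0.25) = 0.08015625
P(politics | x) = 0.08015625 / 0.08555625 ≈ 0.937

0.937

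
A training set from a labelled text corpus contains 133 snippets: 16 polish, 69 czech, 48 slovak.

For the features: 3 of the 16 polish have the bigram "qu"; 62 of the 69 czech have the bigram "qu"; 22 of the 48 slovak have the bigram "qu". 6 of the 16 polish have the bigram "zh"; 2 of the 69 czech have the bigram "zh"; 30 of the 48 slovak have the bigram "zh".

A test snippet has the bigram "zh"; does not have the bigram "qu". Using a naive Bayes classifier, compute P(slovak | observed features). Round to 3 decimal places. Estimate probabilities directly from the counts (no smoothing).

0.762

polish: (16/133) × (13/16) × (6/16) ≈ 0.0366541
czech: (69/133) × (7/69) × (2/69) ≈ 0.00152555
slovak: (48/133) × (26/48) × (30/48) ≈ 0.12218
P(slovak | x) = 0.12218 / 0.16035965 ≈ 0.762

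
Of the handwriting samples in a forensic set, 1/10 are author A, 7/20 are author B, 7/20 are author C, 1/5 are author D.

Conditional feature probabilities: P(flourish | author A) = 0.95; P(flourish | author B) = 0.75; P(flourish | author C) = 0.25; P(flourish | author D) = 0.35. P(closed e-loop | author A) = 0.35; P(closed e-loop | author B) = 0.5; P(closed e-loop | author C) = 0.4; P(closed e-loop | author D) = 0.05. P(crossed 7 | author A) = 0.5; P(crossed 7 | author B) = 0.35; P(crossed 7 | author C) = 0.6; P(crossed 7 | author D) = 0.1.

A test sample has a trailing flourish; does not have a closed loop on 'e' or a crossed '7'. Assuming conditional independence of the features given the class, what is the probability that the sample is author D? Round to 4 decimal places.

0.3037

author A: 0.1 × 0.95 × (1−0.35) × (1−0.5) = 0.030875
author B: 0.35 × 0.75 × (1−0.5) × (1−0.35) = 0.0853125
author C: 0.35 × 0.25 × (1−0.4) × (1−0.6) = 0.021
author D: 0.2 × 0.35 × (1−0.05) × (1−0.1) = 0.05985
P(author D | x) = 0.05985 / 0.1970375 ≈ 0.3037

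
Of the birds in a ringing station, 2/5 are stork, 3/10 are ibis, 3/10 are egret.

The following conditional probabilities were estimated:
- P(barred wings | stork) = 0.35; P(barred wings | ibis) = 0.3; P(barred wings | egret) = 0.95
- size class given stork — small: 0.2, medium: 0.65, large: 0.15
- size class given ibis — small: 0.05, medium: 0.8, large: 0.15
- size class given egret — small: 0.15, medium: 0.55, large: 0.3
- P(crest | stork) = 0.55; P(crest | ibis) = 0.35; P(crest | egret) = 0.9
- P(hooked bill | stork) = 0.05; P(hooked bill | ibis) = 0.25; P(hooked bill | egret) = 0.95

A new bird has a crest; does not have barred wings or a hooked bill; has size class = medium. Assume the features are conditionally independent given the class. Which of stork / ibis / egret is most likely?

stork: 0.4 × (1−0.35) × 0.65 × 0.55 × (1−0.05) = 0.0883025
ibis: 0.3 × (1−0.3) × 0.8 × 0.35 × (1−0.25) = 0.0441
egret: 0.3 × (1−0.95) × 0.55 × 0.9 × (1−0.95) = 0.00037125
Highest score → stork.

stork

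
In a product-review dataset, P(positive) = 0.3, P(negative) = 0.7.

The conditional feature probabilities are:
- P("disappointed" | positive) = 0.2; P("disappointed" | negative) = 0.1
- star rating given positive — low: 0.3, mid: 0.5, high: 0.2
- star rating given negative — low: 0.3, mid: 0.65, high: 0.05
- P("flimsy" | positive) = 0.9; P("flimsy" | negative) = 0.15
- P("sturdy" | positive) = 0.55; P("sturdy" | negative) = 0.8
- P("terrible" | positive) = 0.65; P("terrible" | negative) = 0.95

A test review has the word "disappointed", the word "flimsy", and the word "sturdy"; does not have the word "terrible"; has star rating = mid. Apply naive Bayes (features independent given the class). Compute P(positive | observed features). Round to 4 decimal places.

0.9501

positive: 0.3 × 0.2 × 0.5 × 0.9 × 0.55 × (1−0.65) = 0.0051975
negative: 0.7 × 0.1 × 0.65 × 0.15 × 0.8 × (1−0.95) = 0.000273
P(positive | x) = 0.0051975 / 0.0054705 ≈ 0.9501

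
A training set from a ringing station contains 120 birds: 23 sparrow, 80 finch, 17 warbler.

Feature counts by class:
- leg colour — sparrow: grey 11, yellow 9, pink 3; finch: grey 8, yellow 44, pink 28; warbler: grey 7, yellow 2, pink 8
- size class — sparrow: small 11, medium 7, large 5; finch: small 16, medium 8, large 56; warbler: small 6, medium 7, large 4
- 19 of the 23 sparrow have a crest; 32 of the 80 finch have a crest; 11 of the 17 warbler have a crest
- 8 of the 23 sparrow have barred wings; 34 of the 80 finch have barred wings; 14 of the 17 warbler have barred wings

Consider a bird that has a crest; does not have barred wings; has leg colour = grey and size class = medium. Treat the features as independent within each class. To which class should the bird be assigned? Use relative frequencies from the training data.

sparrow

sparrow: (23/120) × (11/23) × (7/23) × (19/23) × (15/23) ≈ 0.0150304
finch: (80/120) × (8/80) × (8/80) × (32/80) × (46/80) ≈ 0.00153333
warbler: (17/120) × (7/17) × (7/17) × (11/17) × (3/17) ≈ 0.00274272
Highest score → sparrow.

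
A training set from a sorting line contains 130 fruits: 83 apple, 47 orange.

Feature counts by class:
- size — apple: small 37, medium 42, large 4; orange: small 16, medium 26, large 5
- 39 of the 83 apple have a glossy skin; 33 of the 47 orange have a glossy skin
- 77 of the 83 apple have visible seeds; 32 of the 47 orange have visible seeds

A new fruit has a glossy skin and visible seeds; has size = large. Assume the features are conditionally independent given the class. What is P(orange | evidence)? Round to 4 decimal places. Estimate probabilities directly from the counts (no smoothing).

0.5782

apple: (83/130) × (4/83) × (39/83) × (77/83) ≈ 0.0134127
orange: (47/130) × (5/47) × (33/47) × (32/47) ≈ 0.0183863
P(orange | x) = 0.0183863 / 0.031799 ≈ 0.5782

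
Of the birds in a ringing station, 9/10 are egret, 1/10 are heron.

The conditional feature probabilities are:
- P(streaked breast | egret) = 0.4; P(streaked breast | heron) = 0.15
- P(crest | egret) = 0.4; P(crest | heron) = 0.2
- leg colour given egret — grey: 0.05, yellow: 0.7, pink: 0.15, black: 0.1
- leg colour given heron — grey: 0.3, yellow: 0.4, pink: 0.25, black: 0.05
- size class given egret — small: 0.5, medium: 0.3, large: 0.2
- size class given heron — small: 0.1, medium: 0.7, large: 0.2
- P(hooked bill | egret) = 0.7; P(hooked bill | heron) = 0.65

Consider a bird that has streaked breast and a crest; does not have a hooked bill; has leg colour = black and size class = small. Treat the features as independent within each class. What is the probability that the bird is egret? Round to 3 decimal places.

0.998

egret: 0.9 × 0.4 × 0.4 × 0.1 × 0.5 × (1−0.7) = 0.00216
heron: 0.1 × 0.15 × 0.2 × 0.05 × 0.1 × (1−0.65) = 0.00000525
P(egret | x) = 0.00216 / 0.00216525 ≈ 0.998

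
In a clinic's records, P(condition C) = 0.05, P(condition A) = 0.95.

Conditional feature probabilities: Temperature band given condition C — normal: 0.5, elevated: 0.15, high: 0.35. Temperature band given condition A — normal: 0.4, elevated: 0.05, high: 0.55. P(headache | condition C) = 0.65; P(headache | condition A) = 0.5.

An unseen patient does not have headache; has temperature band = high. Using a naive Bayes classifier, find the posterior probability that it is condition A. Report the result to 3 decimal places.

0.977

condition C: 0.05 × 0.35 × (1−0.65) = 0.006125
condition A: 0.95 × 0.55 × (1−0.5) = 0.26125
P(condition A | x) = 0.26125 / 0.267375 ≈ 0.977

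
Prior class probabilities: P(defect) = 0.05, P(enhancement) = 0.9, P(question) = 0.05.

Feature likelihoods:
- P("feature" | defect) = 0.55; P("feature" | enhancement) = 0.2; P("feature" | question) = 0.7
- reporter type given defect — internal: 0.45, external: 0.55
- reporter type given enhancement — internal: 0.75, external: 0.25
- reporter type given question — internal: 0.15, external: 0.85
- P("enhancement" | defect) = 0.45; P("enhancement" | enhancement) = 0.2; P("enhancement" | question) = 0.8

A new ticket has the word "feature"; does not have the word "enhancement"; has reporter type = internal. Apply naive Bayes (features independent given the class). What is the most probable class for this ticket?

enhancement

defect: 0.05 × 0.55 × 0.45 × (1−0.45) = 0.00680625
enhancement: 0.9 × 0.2 × 0.75 × (1−0.2) = 0.108
question: 0.05 × 0.7 × 0.15 × (1−0.8) = 0.00105
Highest score → enhancement.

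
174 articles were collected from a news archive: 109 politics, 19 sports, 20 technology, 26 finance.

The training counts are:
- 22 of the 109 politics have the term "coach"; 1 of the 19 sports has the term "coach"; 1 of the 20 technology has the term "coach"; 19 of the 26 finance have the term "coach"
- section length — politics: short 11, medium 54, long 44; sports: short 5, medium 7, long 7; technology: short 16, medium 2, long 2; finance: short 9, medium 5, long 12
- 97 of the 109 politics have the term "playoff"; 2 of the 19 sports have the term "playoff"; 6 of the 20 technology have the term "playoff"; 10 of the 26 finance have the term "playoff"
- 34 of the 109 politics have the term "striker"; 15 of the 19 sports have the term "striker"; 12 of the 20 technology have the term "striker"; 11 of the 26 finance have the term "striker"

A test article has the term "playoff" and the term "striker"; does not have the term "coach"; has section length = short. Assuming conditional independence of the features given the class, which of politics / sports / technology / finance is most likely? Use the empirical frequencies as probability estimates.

politics: (109/174) × (87/109) × (11/109) × (97/109) × (34/109) ≈ 0.0140066
sports: (19/174) × (18/19) × (5/19) × (2/19) × (15/19) ≈ 0.00226232
technology: (20/174) × (19/20) × (16/20) × (6/20) × (12/20) ≈ 0.0157241
finance: (26/174) × (7/26) × (9/26) × (10/26) × (11/26) ≈ 0.00226602
Highest score → technology.

technology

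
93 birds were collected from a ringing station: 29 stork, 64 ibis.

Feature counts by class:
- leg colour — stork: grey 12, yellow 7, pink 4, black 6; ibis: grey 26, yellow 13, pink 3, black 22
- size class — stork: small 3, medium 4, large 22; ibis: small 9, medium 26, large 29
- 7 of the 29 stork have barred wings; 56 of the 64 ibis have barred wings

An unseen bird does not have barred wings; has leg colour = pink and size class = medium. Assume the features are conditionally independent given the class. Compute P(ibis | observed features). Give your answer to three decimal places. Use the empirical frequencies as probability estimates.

stork: (29/93) × (4/29) × (4/29) × (22/29) ≈ 0.00450053
ibis: (64/93) × (3/64) × (26/64) × (8/64) ≈ 0.0016381
P(ibis | x) = 0.0016381 / 0.00613863 ≈ 0.267

0.267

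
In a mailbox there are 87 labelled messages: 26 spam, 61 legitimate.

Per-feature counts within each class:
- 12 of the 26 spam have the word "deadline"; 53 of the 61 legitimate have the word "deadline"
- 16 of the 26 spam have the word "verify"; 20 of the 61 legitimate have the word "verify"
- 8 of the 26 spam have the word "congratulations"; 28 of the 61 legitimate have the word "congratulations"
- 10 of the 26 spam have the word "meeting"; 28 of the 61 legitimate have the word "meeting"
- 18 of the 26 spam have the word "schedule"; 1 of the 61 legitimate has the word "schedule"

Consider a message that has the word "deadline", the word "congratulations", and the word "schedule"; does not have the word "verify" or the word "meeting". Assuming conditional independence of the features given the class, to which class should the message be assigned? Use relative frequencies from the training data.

spam: (26/87) × (12/26) × (10/26) × (8/26) × (16/26) × (18/26) ≈ 0.00695426
legitimate: (61/87) × (53/61) × (41/61) × (28/61) × (33/61) × (1/61) ≈ 0.00166684
Highest score → spam.

spam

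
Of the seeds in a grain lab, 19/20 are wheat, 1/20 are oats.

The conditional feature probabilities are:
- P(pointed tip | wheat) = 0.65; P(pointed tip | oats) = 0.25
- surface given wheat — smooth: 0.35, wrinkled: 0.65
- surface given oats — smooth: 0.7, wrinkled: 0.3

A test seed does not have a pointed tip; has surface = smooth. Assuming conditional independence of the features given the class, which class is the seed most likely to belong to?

wheat: 0.95 × (1−0.65) × 0.35 = 0.116375
oats: 0.05 × (1−0.25) × 0.7 = 0.02625
Highest score → wheat.

wheat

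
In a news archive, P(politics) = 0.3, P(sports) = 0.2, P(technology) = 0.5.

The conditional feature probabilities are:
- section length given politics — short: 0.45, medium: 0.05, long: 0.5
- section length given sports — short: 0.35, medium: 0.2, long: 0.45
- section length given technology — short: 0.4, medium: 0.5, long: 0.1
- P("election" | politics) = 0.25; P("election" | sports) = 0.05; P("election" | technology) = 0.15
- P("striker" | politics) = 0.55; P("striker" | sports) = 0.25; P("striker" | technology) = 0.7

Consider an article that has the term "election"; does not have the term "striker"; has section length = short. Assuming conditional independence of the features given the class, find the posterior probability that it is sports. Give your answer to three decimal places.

politics: 0.3 × 0.45 × 0.25 × (1−0.55) = 0.0151875
sports: 0.2 × 0.35 × 0.05 × (1−0.25) = 0.002625
technology: 0.5 × 0.4 × 0.15 × (1−0.7) = 0.009
P(sports | x) = 0.002625 / 0.0268125 ≈ 0.098

0.098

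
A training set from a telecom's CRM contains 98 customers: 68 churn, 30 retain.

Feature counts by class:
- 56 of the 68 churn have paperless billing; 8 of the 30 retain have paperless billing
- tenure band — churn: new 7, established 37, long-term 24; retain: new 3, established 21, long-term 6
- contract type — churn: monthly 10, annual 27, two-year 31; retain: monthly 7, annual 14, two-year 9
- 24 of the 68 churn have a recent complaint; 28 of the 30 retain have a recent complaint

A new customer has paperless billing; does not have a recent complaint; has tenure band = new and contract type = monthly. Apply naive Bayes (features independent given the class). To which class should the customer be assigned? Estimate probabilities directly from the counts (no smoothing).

churn

churn: (68/98) × (56/68) × (7/68) × (10/68) × (44/68) ≈ 0.00559739
retain: (30/98) × (8/30) × (3/30) × (7/30) × (2/30) ≈ 0.000126984
Highest score → churn.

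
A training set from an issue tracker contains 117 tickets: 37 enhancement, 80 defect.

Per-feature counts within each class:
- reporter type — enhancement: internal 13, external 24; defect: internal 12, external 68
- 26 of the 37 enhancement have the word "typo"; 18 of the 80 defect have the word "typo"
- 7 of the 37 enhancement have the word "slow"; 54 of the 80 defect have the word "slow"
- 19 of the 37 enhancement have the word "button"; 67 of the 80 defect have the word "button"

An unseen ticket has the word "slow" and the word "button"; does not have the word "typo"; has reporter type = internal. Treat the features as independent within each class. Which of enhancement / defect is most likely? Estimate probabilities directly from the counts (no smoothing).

enhancement: (37/117) × (13/37) × (11/37) × (7/37) × (19/37) ≈ 0.0032092
defect: (80/117) × (12/80) × (62/80) × (54/80) × (67/80) ≈ 0.0449351
Highest score → defect.

defect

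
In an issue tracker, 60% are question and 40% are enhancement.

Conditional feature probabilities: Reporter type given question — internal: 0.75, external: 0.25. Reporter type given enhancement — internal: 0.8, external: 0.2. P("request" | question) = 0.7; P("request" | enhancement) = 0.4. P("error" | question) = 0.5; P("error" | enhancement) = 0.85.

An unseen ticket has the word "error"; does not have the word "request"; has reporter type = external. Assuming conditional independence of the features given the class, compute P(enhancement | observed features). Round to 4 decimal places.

question: 0.6 × 0.25 × (1−0.7) × 0.5 = 0.0225
enhancement: 0.4 × 0.2 × (1−0.4) × 0.85 = 0.0408
P(enhancement | x) = 0.0408 / 0.0633 ≈ 0.6445

0.6445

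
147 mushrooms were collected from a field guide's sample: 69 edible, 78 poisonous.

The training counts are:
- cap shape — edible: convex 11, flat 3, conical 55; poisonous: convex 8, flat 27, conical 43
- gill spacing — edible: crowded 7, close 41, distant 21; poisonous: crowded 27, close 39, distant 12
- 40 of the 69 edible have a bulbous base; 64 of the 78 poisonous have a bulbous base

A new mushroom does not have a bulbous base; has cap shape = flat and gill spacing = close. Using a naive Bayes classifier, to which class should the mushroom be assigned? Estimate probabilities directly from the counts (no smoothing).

poisonous

edible: (69/147) × (3/69) × (41/69) × (29/69) ≈ 0.00509668
poisonous: (78/147) × (27/78) × (39/78) × (14/78) ≈ 0.0164835
Highest score → poisonous.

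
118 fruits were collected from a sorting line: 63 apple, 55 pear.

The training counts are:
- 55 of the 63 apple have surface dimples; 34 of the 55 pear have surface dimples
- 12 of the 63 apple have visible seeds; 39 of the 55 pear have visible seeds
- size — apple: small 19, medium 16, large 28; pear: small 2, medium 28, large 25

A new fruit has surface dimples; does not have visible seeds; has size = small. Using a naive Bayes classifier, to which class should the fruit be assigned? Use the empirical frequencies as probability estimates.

apple: (63/118) × (55/63) × (51/63) × (19/63) ≈ 0.113795
pear: (55/118) × (34/55) × (16/55) × (2/55) ≈ 0.00304805
Highest score → apple.

apple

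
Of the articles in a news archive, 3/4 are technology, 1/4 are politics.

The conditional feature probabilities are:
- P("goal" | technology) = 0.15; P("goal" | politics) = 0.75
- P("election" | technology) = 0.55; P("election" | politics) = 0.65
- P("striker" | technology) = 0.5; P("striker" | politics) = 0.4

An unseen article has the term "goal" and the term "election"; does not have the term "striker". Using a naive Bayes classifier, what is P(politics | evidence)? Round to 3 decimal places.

technology: 0.75 × 0.15 × 0.55 × (1−0.5) = 0.0309375
politics: 0.25 × 0.75 × 0.65 × (1−0.4) = 0.073125
P(politics | x) = 0.073125 / 0.1040625 ≈ 0.703

0.703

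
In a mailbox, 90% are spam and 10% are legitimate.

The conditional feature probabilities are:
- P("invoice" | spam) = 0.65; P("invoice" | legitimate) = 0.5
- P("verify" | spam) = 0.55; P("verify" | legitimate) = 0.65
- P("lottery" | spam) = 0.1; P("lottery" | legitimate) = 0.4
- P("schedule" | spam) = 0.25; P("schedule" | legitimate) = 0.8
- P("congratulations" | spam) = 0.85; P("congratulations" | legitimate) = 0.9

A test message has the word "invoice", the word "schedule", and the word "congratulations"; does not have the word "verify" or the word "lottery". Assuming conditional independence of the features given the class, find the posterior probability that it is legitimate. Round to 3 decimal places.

0.131

spam: 0.9 × 0.65 × (1−0.55) × (1−0.1) × 0.25 × 0.85 = 0.0503465625
legitimate: 0.1 × 0.5 × (1−0.65) × (1−0.4) × 0.8 × 0.9 = 0.00756
P(legitimate | x) = 0.00756 / 0.0579065625 ≈ 0.131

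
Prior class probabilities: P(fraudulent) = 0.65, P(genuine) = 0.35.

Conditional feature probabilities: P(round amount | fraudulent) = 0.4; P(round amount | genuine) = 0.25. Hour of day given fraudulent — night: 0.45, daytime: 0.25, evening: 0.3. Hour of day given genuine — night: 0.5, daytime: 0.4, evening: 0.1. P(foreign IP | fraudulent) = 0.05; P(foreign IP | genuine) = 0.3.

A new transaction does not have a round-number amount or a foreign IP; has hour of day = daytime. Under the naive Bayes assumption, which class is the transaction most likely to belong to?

fraudulent: 0.65 × (1−0.4) × 0.25 × (1−0.05) = 0.092625
genuine: 0.35 × (1−0.25) × 0.4 × (1−0.3) = 0.0735
Highest score → fraudulent.

fraudulent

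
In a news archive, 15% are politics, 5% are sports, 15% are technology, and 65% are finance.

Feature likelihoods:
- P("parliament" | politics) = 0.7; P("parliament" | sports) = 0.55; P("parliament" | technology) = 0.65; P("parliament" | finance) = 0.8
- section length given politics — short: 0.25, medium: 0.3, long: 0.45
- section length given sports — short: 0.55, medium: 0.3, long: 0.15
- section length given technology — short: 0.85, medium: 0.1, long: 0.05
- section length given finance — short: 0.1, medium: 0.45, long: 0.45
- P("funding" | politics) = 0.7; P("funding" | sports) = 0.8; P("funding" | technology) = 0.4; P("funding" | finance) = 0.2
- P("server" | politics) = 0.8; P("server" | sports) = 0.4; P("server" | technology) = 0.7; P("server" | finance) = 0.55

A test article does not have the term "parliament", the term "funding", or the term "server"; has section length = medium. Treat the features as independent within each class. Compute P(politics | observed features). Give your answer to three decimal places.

0.034

politics: 0.15 × (1−0.7) × 0.3 × (1−0.7) × (1−0.8) = 0.00081
sports: 0.05 × (1−0.55) × 0.3 × (1−0.8) × (1−0.4) = 0.00081
technology: 0.15 × (1−0.65) × 0.1 × (1−0.4) × (1−0.7) = 0.000945
finance: 0.65 × (1−0.8) × 0.45 × (1−0.2) × (1−0.55) = 0.02106
P(politics | x) = 0.00081 / 0.023625 ≈ 0.034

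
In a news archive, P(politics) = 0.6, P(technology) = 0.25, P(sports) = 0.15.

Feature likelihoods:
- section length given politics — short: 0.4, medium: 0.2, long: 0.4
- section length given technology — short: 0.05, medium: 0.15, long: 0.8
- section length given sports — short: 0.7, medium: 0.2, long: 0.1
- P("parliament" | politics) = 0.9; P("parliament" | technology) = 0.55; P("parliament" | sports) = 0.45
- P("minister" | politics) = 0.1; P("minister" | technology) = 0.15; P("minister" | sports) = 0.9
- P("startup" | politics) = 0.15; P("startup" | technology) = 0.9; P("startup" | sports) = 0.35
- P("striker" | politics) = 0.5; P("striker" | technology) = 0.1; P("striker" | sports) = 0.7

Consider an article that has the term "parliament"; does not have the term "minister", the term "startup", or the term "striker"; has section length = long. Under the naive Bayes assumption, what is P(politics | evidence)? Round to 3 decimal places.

0.906

politics: 0.6 × 0.4 × 0.9 × (1−0.1) × (1−0.15) × (1−0.5) = 0.08262
technology: 0.25 × 0.8 × 0.55 × (1−0.15) × (1−0.9) × (1−0.1) = 0.008415
sports: 0.15 × 0.1 × 0.45 × (1−0.9) × (1−0.35) × (1−0.7) = 0.000131625
P(politics | x) = 0.08262 / 0.091166625 ≈ 0.906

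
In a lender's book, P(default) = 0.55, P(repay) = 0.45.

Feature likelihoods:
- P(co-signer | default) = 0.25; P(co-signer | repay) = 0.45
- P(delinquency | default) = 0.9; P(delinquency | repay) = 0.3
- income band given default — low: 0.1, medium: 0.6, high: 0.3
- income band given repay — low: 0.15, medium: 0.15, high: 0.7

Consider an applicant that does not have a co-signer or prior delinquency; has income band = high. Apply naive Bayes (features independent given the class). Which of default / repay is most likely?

repay

default: 0.55 × (1−0.25) × (1−0.9) × 0.3 = 0.012375
repay: 0.45 × (1−0.45) × (1−0.3) × 0.7 = 0.121275
Highest score → repay.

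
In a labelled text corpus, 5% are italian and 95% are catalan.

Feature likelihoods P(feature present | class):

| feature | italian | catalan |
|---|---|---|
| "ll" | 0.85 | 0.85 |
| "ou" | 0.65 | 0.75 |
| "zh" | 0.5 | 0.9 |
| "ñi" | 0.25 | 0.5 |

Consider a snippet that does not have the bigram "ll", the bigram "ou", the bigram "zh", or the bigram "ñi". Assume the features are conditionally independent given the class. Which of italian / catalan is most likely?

italian: 0.05 × (1−0.85) × (1−0.65) × (1−0.5) × (1−0.25) = 0.000984375
catalan: 0.95 × (1−0.85) × (1−0.75) × (1−0.9) × (1−0.5) = 0.00178125
Highest score → catalan.

catalan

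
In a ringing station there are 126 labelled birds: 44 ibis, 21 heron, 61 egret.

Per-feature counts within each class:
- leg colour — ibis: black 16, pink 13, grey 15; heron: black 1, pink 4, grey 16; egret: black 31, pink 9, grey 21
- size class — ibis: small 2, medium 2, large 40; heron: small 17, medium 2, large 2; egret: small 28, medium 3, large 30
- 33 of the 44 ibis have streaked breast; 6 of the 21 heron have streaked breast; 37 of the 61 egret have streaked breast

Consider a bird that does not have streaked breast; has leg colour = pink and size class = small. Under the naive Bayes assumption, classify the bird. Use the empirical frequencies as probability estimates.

heron

ibis: (44/126) × (13/44) × (2/44) × (11/44) ≈ 0.00117244
heron: (21/126) × (4/21) × (17/21) × (15/21) ≈ 0.0183565
egret: (61/126) × (9/61) × (28/61) × (24/61) ≈ 0.0128998
Highest score → heron.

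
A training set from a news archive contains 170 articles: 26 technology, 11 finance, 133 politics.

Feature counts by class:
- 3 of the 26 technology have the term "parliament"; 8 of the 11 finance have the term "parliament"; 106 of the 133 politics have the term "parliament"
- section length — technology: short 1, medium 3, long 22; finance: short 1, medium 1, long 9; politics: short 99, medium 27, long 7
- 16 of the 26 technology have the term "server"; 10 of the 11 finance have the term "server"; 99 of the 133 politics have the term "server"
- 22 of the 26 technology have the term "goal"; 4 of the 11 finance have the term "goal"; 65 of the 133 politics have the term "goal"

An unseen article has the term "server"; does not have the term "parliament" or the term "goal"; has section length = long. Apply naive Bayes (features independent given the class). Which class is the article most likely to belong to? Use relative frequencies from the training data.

technology

technology: (26/170) × (23/26) × (22/26) × (16/26) × (4/26) ≈ 0.0108383
finance: (11/170) × (3/11) × (9/11) × (10/11) × (7/11) ≈ 0.00835285
politics: (133/170) × (27/133) × (7/133) × (99/133) × (68/133) ≈ 0.00318128
Highest score → technology.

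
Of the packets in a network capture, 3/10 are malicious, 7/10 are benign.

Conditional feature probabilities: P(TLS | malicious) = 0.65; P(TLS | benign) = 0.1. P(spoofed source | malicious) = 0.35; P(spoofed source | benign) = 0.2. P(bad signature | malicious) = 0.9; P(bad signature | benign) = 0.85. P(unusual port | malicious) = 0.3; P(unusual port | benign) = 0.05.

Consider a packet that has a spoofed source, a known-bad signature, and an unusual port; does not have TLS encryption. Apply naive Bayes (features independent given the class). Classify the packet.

malicious: 0.3 × (1−0.65) × 0.35 × 0.9 × 0.3 = 0.0099225
benign: 0.7 × (1−0.1) × 0.2 × 0.85 × 0.05 = 0.005355
Highest score → malicious.

malicious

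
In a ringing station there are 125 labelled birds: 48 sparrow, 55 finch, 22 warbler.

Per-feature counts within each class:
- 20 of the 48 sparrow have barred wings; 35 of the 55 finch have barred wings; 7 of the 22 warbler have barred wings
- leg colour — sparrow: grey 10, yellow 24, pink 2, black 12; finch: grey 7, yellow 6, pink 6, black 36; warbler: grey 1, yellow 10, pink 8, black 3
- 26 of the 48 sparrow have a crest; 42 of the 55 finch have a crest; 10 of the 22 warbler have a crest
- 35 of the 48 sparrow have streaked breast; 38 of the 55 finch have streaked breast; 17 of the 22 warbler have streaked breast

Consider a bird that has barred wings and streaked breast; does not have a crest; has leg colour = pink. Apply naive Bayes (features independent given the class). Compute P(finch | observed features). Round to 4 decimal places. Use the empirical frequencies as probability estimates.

0.3157

sparrow: (48/125) × (20/48) × (2/48) × (22/48) × (35/48) ≈ 0.00222801
finch: (55/125) × (35/55) × (6/55) × (13/55) × (38/55) ≈ 0.00498825
warbler: (22/125) × (7/22) × (8/22) × (12/22) × (17/22) ≈ 0.00858302
P(finch | x) = 0.00498825 / 0.01579928 ≈ 0.3157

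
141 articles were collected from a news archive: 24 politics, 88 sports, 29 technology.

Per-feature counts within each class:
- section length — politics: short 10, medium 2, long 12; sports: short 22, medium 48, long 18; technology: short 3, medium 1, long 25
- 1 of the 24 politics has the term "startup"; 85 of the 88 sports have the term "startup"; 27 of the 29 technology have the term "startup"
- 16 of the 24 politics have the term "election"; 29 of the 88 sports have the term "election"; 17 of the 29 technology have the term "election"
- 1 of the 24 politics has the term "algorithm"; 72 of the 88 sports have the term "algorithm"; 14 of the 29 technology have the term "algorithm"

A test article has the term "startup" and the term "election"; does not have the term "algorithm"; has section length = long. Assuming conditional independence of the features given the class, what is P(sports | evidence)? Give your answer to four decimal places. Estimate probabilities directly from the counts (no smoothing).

0.1237

politics: (24/141) × (12/24) × (1/24) × (16/24) × (23/24) ≈ 0.00226556
sports: (88/141) × (18/88) × (85/88) × (29/88) × (16/88) ≈ 0.00738826
technology: (29/141) × (25/29) × (27/29) × (17/29) × (15/29) ≈ 0.0500531
P(sports | x) = 0.00738826 / 0.05970692 ≈ 0.1237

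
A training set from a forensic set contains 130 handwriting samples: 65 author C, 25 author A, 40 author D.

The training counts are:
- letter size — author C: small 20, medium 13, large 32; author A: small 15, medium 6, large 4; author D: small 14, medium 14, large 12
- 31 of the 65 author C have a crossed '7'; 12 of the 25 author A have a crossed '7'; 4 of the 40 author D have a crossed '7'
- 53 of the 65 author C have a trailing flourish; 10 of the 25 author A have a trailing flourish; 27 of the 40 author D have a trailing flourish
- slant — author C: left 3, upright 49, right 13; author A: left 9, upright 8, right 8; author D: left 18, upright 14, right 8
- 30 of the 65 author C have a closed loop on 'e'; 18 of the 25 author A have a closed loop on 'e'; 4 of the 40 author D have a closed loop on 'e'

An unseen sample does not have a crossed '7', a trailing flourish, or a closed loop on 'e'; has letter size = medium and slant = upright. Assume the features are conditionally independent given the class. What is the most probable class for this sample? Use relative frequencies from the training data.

author D

author C: (65/130) × (13/65) × (34/65) × (12/65) × (49/65) × (35/65) ≈ 0.00391986
author A: (25/130) × (6/25) × (13/25) × (15/25) × (8/25) × (7/25) = 0.00129024
author D: (40/130) × (14/40) × (36/40) × (13/40) × (14/40) × (36/40) = 0.0099225
Highest score → author D.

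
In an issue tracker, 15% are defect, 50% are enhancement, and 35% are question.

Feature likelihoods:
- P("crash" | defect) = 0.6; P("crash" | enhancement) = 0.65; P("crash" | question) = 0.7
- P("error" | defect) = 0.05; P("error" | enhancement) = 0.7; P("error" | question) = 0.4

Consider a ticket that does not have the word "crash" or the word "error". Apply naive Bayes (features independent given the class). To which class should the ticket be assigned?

question

defect: 0.15 × (1−0.6) × (1−0.05) = 0.057
enhancement: 0.5 × (1−0.65) × (1−0.7) = 0.0525
question: 0.35 × (1−0.7) × (1−0.4) = 0.063
Highest score → question.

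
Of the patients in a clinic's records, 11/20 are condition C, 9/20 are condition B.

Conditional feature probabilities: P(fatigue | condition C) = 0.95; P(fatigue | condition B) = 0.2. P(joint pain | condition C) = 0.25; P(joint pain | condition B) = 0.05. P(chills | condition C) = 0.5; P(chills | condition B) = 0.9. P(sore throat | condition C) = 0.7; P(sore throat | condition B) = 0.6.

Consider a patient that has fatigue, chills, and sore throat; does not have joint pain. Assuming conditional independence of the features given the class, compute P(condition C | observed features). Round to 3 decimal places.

condition C: 0.55 × 0.95 × (1−0.25) × 0.5 × 0.7 = 0.13715625
condition B: 0.45 × 0.2 × (1−0.05) × 0.9 × 0.6 = 0.04617
P(condition C | x) = 0.13715625 / 0.18332625 ≈ 0.748

0.748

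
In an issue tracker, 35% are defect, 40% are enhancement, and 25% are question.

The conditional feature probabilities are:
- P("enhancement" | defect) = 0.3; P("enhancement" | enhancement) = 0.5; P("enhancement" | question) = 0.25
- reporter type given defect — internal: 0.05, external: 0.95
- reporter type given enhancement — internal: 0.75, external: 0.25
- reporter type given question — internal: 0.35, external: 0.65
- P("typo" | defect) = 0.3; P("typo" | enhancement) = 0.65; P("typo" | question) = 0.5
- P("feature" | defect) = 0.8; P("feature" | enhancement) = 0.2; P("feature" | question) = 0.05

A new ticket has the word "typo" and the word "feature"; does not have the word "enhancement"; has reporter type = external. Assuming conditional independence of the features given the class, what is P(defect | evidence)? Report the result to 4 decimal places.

0.8540

defect: 0.35 × (1−0.3) × 0.95 × 0.3 × 0.8 = 0.05586
enhancement: 0.4 × (1−0.5) × 0.25 × 0.65 × 0.2 = 0.0065
question: 0.25 × (1−0.25) × 0.65 × 0.5 × 0.05 = 0.003046875
P(defect | x) = 0.05586 / 0.065406875 ≈ 0.8540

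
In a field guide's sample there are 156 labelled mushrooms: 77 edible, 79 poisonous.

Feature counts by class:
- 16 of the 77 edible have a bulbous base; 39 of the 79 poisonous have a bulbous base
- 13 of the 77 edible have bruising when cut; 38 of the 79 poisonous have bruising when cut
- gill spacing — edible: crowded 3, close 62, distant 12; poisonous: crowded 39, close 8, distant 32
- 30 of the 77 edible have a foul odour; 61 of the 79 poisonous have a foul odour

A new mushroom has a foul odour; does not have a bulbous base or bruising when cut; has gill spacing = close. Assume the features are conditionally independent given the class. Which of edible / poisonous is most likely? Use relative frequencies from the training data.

edible

edible: (77/156) × (61/77) × (64/77) × (62/77) × (30/77) ≈ 0.101959
poisonous: (79/156) × (40/79) × (41/79) × (8/79) × (61/79) ≈ 0.0104054
Highest score → edible.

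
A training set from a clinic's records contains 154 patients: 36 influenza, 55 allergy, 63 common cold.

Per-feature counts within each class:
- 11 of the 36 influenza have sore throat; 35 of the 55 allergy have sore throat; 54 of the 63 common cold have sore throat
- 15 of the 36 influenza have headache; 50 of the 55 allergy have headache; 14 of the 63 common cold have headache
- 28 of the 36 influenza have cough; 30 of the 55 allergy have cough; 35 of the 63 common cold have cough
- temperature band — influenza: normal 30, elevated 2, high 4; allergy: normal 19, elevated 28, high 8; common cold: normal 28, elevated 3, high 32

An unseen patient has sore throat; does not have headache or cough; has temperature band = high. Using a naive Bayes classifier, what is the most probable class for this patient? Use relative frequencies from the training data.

common cold

influenza: (36/154) × (11/36) × (21/36) × (8/36) × (4/36) ≈ 0.00102881
allergy: (55/154) × (35/55) × (5/55) × (25/55) × (8/55) ≈ 0.00136603
common cold: (63/154) × (54/63) × (49/63) × (28/63) × (32/63) ≈ 0.0615681
Highest score → common cold.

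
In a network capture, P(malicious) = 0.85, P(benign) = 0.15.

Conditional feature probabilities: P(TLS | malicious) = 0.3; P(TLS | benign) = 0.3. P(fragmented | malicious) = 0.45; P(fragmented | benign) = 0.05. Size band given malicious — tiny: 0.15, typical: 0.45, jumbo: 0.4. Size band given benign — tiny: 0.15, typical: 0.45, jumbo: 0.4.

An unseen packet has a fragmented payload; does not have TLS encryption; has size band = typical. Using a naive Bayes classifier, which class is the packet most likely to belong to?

malicious: 0.85 × (1−0.3) × 0.45 × 0.45 = 0.1204875
benign: 0.15 × (1−0.3) × 0.05 × 0.45 = 0.0023625
Highest score → malicious.

malicious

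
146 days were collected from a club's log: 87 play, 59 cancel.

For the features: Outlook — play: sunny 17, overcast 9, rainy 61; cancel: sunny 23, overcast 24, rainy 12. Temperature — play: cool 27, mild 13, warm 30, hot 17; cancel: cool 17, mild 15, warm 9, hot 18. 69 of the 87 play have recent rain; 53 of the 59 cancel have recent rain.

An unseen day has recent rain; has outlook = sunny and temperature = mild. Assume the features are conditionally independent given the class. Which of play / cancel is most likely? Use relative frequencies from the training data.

play: (87/146) × (17/87) × (13/87) × (69/87) ≈ 0.0137991
cancel: (59/146) × (23/59) × (15/59) × (53/59) ≈ 0.0359781
Highest score → cancel.

cancel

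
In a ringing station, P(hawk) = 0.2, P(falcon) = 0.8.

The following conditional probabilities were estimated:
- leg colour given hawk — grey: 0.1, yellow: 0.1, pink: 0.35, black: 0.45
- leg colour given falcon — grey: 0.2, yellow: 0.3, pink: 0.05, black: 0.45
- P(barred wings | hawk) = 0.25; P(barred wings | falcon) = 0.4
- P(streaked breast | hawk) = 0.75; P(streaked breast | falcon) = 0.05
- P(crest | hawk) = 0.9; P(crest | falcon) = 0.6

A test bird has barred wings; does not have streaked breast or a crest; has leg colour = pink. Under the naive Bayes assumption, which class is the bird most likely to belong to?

hawk: 0.2 × 0.35 × 0.25 × (1−0.75) × (1−0.9) = 0.0004375
falcon: 0.8 × 0.05 × 0.4 × (1−0.05) × (1−0.6) = 0.00608
Highest score → falcon.

falcon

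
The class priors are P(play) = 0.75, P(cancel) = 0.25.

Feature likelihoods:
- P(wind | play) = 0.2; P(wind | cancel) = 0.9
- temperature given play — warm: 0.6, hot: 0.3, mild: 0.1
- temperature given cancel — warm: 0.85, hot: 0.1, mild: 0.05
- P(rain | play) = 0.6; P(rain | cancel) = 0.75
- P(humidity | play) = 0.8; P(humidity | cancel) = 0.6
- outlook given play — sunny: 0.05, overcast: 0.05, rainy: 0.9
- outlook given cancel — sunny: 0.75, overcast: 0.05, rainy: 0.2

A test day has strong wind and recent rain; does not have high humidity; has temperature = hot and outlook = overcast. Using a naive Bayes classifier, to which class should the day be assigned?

play: 0.75 × 0.2 × 0.3 × 0.6 × (1−0.8) × 0.05 = 0.00027
cancel: 0.25 × 0.9 × 0.1 × 0.75 × (1−0.6) × 0.05 = 0.0003375
Highest score → cancel.

cancel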